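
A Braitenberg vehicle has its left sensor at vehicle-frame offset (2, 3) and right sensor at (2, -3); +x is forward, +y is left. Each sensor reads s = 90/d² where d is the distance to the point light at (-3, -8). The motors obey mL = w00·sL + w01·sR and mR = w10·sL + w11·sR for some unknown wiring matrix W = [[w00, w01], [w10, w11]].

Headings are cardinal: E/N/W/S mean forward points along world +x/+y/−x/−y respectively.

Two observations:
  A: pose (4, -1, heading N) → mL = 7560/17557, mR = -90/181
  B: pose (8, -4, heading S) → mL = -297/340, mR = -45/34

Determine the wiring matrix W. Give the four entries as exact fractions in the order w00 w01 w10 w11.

obs A: pose=(4,-1,N) → sL=90/97, sR=90/181, mL=7560/17557, mR=-90/181
obs B: pose=(8,-4,S) → sL=9/20, sR=45/34, mL=-297/340, mR=-45/34
sensor matrix S = [[90/97, 90/181], [9/20, 45/34]]; det S = 599481/596938
solve [mL_A; mL_B] = S·[w00; w01] and [mR_A; mR_B] = S·[w10; w11]:
  w00 = 1, w01 = -1, w10 = 0, w11 = -1

1 -1 0 -1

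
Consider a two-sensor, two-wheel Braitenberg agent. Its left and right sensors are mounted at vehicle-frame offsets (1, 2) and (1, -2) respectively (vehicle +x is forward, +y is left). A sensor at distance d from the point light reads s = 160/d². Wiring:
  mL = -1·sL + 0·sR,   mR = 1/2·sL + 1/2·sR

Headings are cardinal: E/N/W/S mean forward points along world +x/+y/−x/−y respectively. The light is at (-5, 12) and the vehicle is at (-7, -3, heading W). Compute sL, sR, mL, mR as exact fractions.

left sensor world pos  = (-8, -5); dL² = 298
right sensor world pos = (-8, -1); dR² = 178
sL = 160/298 = 80/149
sR = 160/178 = 80/89
mL = -1·sL + 0·sR = -80/149
mR = 1/2·sL + 1/2·sR = 9520/13261

80/149 80/89 -80/149 9520/13261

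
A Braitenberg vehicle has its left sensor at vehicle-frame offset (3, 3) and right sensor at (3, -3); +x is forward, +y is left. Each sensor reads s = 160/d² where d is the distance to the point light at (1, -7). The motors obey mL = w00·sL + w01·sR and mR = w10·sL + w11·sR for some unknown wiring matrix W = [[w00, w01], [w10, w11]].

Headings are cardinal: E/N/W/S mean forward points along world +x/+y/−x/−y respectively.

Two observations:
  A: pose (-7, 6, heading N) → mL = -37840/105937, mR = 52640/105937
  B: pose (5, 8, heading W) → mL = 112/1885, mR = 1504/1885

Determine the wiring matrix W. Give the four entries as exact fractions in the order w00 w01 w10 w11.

1/2 -1 1/2 1/2

obs A: pose=(-7,6,N) → sL=160/377, sR=160/281, mL=-37840/105937, mR=52640/105937
obs B: pose=(5,8,W) → sL=32/29, sR=32/65, mL=112/1885, mR=1504/1885
sensor matrix S = [[160/377, 160/281], [32/29, 32/65]]; det S = -577536/1377181
solve [mL_A; mL_B] = S·[w00; w01] and [mR_A; mR_B] = S·[w10; w11]:
  w00 = 1/2, w01 = -1, w10 = 1/2, w11 = 1/2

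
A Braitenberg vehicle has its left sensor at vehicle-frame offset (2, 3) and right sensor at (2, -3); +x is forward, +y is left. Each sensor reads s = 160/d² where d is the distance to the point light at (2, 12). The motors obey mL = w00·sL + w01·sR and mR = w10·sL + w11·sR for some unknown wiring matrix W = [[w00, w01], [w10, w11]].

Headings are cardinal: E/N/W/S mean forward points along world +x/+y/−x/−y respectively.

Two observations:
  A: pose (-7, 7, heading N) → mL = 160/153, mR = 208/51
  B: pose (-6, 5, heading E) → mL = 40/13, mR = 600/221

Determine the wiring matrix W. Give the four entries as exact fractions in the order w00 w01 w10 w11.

1 0 1/2 1

obs A: pose=(-7,7,N) → sL=160/153, sR=32/9, mL=160/153, mR=208/51
obs B: pose=(-6,5,E) → sL=40/13, sR=20/17, mL=40/13, mR=600/221
sensor matrix S = [[160/153, 32/9], [40/13, 20/17]]; det S = -36480/3757
solve [mL_A; mL_B] = S·[w00; w01] and [mR_A; mR_B] = S·[w10; w11]:
  w00 = 1, w01 = 0, w10 = 1/2, w11 = 1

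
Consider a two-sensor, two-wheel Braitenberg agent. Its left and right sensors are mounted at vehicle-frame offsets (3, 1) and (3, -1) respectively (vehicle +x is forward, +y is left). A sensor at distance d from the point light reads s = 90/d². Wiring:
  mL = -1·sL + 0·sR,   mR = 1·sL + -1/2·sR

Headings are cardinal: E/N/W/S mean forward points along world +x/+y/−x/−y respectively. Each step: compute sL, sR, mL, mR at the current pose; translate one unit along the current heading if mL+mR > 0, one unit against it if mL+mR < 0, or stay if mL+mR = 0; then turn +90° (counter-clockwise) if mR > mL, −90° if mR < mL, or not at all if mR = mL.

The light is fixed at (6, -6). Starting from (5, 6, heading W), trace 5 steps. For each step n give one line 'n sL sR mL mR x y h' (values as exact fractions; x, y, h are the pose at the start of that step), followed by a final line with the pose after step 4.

0 90/137 18/37 -90/137 2097/5069 5 6 W
1 45/41 45/41 -45/41 45/82 6 6 S
2 18/41 10/17 -18/41 101/697 6 7 E
3 9/26 45/128 -9/26 567/3328 5 7 N
4 90/137 18/37 -90/137 2097/5069 5 6 W
final 6 6 S

n=0: pose=(5,6,W); sL=90/137, sR=18/37; mL=-90/137, mR=2097/5069; mL+mR=-9/37 → advance -1; mR−mL=5427/5069 → turn +1·90°
n=1: pose=(6,6,S); sL=45/41, sR=45/41; mL=-45/41, mR=45/82; mL+mR=-45/82 → advance -1; mR−mL=135/82 → turn +1·90°
n=2: pose=(6,7,E); sL=18/41, sR=10/17; mL=-18/41, mR=101/697; mL+mR=-5/17 → advance -1; mR−mL=407/697 → turn +1·90°
n=3: pose=(5,7,N); sL=9/26, sR=45/128; mL=-9/26, mR=567/3328; mL+mR=-45/256 → advance -1; mR−mL=1719/3328 → turn +1·90°
n=4: pose=(5,6,W); sL=90/137, sR=18/37; mL=-90/137, mR=2097/5069; mL+mR=-9/37 → advance -1; mR−mL=5427/5069 → turn +1·90°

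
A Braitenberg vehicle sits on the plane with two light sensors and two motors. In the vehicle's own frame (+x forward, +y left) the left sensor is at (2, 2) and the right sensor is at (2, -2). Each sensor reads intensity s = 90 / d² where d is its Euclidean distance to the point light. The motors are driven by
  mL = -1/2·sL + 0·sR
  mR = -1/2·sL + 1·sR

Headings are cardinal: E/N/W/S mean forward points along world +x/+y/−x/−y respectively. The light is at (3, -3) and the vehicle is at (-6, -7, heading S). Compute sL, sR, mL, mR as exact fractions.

18/17 90/157 -9/17 117/2669

left sensor world pos  = (-4, -9); dL² = 85
right sensor world pos = (-8, -9); dR² = 157
sL = 90/85 = 18/17
sR = 90/157 = 90/157
mL = -1/2·sL + 0·sR = -9/17
mR = -1/2·sL + 1·sR = 117/2669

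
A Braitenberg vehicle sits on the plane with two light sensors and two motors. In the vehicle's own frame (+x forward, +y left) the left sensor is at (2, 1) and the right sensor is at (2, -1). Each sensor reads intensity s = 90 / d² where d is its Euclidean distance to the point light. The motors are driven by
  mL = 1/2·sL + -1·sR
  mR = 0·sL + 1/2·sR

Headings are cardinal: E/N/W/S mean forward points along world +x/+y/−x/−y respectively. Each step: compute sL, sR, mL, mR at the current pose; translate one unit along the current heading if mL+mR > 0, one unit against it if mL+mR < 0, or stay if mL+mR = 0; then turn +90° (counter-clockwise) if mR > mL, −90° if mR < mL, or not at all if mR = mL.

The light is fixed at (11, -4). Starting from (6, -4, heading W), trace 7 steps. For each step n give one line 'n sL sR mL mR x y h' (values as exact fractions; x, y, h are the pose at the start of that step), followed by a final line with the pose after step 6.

n=0: pose=(6,-4,W); sL=9/5, sR=9/5; mL=-9/10, mR=9/10; mL+mR=0 → advance +0; mR−mL=9/5 → turn +1·90°
n=1: pose=(6,-4,S); sL=9/2, sR=9/4; mL=0, mR=9/8; mL+mR=9/8 → advance +1; mR−mL=9/8 → turn +1·90°
n=2: pose=(6,-5,E); sL=10, sR=90/13; mL=-25/13, mR=45/13; mL+mR=20/13 → advance +1; mR−mL=70/13 → turn +1·90°
n=3: pose=(7,-5,N); sL=45/13, sR=9; mL=-189/26, mR=9/2; mL+mR=-36/13 → advance -1; mR−mL=153/13 → turn +1·90°
n=4: pose=(7,-6,W); sL=2, sR=90/37; mL=-53/37, mR=45/37; mL+mR=-8/37 → advance -1; mR−mL=98/37 → turn +1·90°
n=5: pose=(8,-6,S); sL=9/2, sR=45/16; mL=-9/16, mR=45/32; mL+mR=27/32 → advance +1; mR−mL=63/32 → turn +1·90°
n=6: pose=(8,-7,E); sL=18, sR=90/17; mL=63/17, mR=45/17; mL+mR=108/17 → advance +1; mR−mL=-18/17 → turn -1·90°

0 9/5 9/5 -9/10 9/10 6 -4 W
1 9/2 9/4 0 9/8 6 -4 S
2 10 90/13 -25/13 45/13 6 -5 E
3 45/13 9 -189/26 9/2 7 -5 N
4 2 90/37 -53/37 45/37 7 -6 W
5 9/2 45/16 -9/16 45/32 8 -6 S
6 18 90/17 63/17 45/17 8 -7 E
final 9 -7 S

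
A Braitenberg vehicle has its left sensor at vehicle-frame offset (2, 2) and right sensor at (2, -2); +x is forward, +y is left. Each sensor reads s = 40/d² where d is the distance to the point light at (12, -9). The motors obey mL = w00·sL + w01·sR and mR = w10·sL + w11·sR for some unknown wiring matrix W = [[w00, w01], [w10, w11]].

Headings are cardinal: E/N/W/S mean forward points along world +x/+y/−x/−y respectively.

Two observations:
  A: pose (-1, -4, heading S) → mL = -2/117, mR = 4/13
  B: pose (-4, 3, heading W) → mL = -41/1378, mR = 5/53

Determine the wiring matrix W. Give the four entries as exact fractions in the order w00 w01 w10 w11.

1/2 -1 1 0

obs A: pose=(-1,-4,S) → sL=4/13, sR=20/117, mL=-2/117, mR=4/13
obs B: pose=(-4,3,W) → sL=5/53, sR=1/13, mL=-41/1378, mR=5/53
sensor matrix S = [[4/13, 20/117], [5/53, 1/13]]; det S = 608/80613
solve [mL_A; mL_B] = S·[w00; w01] and [mR_A; mR_B] = S·[w10; w11]:
  w00 = 1/2, w01 = -1, w10 = 1, w11 = 0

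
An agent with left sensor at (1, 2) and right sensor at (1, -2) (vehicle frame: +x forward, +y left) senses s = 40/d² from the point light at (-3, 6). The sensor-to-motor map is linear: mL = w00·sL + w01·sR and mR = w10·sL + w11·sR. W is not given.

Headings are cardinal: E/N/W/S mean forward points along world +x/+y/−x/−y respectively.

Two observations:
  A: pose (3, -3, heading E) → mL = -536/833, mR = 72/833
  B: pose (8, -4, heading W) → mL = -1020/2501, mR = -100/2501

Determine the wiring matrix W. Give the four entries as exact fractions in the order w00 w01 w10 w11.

obs A: pose=(3,-3,E) → sL=20/49, sR=4/17, mL=-536/833, mR=72/833
obs B: pose=(8,-4,W) → sL=10/61, sR=10/41, mL=-1020/2501, mR=-100/2501
sensor matrix S = [[20/49, 4/17], [10/61, 10/41]]; det S = 127040/2083333
solve [mL_A; mL_B] = S·[w00; w01] and [mR_A; mR_B] = S·[w10; w11]:
  w00 = -1, w01 = -1, w10 = 1/2, w11 = -1/2

-1 -1 1/2 -1/2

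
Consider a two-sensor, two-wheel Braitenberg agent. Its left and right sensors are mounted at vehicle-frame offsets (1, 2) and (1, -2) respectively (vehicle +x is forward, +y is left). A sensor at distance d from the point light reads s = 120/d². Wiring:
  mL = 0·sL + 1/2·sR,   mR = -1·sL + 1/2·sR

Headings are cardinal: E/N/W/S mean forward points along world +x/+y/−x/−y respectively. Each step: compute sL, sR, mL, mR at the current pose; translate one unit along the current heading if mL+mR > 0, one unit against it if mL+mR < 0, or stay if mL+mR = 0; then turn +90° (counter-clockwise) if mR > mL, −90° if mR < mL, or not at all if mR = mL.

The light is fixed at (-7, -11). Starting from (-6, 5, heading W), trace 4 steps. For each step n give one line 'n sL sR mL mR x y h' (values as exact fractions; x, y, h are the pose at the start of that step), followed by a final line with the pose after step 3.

n=0: pose=(-6,5,W); sL=30/49, sR=10/27; mL=5/27, mR=-565/1323; mL+mR=-320/1323 → advance -1; mR−mL=-30/49 → turn -1·90°
n=1: pose=(-5,5,N); sL=120/289, sR=24/61; mL=12/61, mR=-3852/17629; mL+mR=-384/17629 → advance -1; mR−mL=-120/289 → turn -1·90°
n=2: pose=(-5,4,E); sL=60/149, sR=60/89; mL=30/89, mR=-870/13261; mL+mR=3600/13261 → advance +1; mR−mL=-60/149 → turn -1·90°
n=3: pose=(-4,4,S); sL=120/221, sR=120/197; mL=60/197, mR=-10380/43537; mL+mR=2880/43537 → advance +1; mR−mL=-120/221 → turn -1·90°

0 30/49 10/27 5/27 -565/1323 -6 5 W
1 120/289 24/61 12/61 -3852/17629 -5 5 N
2 60/149 60/89 30/89 -870/13261 -5 4 E
3 120/221 120/197 60/197 -10380/43537 -4 4 S
final -4 3 W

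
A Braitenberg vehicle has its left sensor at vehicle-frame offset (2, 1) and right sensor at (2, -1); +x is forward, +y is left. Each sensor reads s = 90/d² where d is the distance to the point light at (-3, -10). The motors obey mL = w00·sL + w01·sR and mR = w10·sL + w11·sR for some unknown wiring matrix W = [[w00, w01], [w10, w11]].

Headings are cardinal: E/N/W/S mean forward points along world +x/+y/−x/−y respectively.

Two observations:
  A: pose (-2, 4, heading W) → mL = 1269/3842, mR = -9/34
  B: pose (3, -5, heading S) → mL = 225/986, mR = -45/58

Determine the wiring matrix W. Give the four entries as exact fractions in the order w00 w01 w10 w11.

1 -1/2 -1/2 0

obs A: pose=(-2,4,W) → sL=9/17, sR=45/113, mL=1269/3842, mR=-9/34
obs B: pose=(3,-5,S) → sL=45/29, sR=45/17, mL=225/986, mR=-45/58
sensor matrix S = [[9/17, 45/113], [45/29, 45/17]]; det S = 741960/947053
solve [mL_A; mL_B] = S·[w00; w01] and [mR_A; mR_B] = S·[w10; w11]:
  w00 = 1, w01 = -1/2, w10 = -1/2, w11 = 0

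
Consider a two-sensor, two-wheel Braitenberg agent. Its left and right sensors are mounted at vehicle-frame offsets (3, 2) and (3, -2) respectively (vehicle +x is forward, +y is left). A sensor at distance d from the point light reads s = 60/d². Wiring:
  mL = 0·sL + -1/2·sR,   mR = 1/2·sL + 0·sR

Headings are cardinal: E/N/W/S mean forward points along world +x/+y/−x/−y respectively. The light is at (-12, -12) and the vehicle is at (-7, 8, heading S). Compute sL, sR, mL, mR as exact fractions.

left sensor world pos  = (-5, 5); dL² = 338
right sensor world pos = (-9, 5); dR² = 298
sL = 60/338 = 30/169
sR = 60/298 = 30/149
mL = 0·sL + -1/2·sR = -15/149
mR = 1/2·sL + 0·sR = 15/169

30/169 30/149 -15/149 15/169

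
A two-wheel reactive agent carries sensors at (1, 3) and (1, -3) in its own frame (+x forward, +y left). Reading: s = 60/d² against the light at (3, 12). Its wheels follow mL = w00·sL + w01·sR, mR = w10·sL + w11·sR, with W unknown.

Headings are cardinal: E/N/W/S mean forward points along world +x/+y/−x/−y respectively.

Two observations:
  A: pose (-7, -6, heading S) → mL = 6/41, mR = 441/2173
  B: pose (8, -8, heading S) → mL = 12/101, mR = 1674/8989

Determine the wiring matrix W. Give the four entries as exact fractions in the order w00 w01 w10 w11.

1 0 1 1/2

obs A: pose=(-7,-6,S) → sL=6/41, sR=6/53, mL=6/41, mR=441/2173
obs B: pose=(8,-8,S) → sL=12/101, sR=12/89, mL=12/101, mR=1674/8989
sensor matrix S = [[6/41, 6/53], [12/101, 12/89]]; det S = 122688/19533097
solve [mL_A; mL_B] = S·[w00; w01] and [mR_A; mR_B] = S·[w10; w11]:
  w00 = 1, w01 = 0, w10 = 1, w11 = 1/2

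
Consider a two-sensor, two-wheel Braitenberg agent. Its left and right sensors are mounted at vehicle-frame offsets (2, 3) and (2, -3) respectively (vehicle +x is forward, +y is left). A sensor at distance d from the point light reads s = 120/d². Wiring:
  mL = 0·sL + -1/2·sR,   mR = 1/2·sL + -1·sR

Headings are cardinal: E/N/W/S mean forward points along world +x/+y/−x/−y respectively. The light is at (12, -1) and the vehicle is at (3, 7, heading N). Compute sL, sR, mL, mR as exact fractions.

30/61 15/17 -15/34 -660/1037

left sensor world pos  = (0, 9); dL² = 244
right sensor world pos = (6, 9); dR² = 136
sL = 120/244 = 30/61
sR = 120/136 = 15/17
mL = 0·sL + -1/2·sR = -15/34
mR = 1/2·sL + -1·sR = -660/1037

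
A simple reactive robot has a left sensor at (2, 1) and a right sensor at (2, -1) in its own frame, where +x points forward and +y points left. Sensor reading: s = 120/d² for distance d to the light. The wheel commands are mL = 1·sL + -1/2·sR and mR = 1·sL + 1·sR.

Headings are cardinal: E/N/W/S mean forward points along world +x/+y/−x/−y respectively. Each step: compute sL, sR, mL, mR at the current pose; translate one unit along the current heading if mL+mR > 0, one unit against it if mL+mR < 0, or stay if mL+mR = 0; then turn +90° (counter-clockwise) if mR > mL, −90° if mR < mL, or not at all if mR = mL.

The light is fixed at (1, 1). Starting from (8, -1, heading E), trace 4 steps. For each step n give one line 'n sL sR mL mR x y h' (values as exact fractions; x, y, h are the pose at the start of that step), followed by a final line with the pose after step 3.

n=0: pose=(8,-1,E); sL=60/41, sR=4/3; mL=98/123, mR=344/123; mL+mR=442/123 → advance +1; mR−mL=2 → turn +1·90°
n=1: pose=(9,-1,N); sL=120/49, sR=40/27; mL=2260/1323, mR=5200/1323; mL+mR=7460/1323 → advance +1; mR−mL=20/9 → turn +1·90°
n=2: pose=(9,0,W); sL=3, sR=10/3; mL=4/3, mR=19/3; mL+mR=23/3 → advance +1; mR−mL=5 → turn +1·90°
n=3: pose=(8,0,S); sL=120/73, sR=8/3; mL=68/219, mR=944/219; mL+mR=1012/219 → advance +1; mR−mL=4 → turn +1·90°

0 60/41 4/3 98/123 344/123 8 -1 E
1 120/49 40/27 2260/1323 5200/1323 9 -1 N
2 3 10/3 4/3 19/3 9 0 W
3 120/73 8/3 68/219 944/219 8 0 S
final 8 -1 E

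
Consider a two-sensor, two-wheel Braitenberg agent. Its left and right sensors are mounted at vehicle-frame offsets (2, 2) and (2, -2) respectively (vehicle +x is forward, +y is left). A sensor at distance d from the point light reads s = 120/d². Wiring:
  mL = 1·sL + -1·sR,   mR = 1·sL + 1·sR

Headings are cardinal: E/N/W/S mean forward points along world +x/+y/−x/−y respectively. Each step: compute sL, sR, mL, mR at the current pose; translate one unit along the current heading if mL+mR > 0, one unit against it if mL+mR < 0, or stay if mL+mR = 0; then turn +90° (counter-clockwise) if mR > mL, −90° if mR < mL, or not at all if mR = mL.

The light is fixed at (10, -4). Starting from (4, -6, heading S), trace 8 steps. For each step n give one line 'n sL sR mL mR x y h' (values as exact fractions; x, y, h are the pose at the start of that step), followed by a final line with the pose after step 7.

n=0: pose=(4,-6,S); sL=15/4, sR=3/2; mL=9/4, mR=21/4; mL+mR=15/2 → advance +1; mR−mL=3 → turn +1·90°
n=1: pose=(4,-7,E); sL=120/17, sR=120/41; mL=2880/697, mR=6960/697; mL+mR=240/17 → advance +1; mR−mL=240/41 → turn +1·90°
n=2: pose=(5,-7,N); sL=12/5, sR=12; mL=-48/5, mR=72/5; mL+mR=24/5 → advance +1; mR−mL=24 → turn +1·90°
n=3: pose=(5,-6,W); sL=24/13, sR=120/49; mL=-384/637, mR=2736/637; mL+mR=48/13 → advance +1; mR−mL=240/49 → turn +1·90°
n=4: pose=(4,-6,S); sL=15/4, sR=3/2; mL=9/4, mR=21/4; mL+mR=15/2 → advance +1; mR−mL=3 → turn +1·90°
n=5: pose=(4,-7,E); sL=120/17, sR=120/41; mL=2880/697, mR=6960/697; mL+mR=240/17 → advance +1; mR−mL=240/41 → turn +1·90°
n=6: pose=(5,-7,N); sL=12/5, sR=12; mL=-48/5, mR=72/5; mL+mR=24/5 → advance +1; mR−mL=24 → turn +1·90°
n=7: pose=(5,-6,W); sL=24/13, sR=120/49; mL=-384/637, mR=2736/637; mL+mR=48/13 → advance +1; mR−mL=240/49 → turn +1·90°

0 15/4 3/2 9/4 21/4 4 -6 S
1 120/17 120/41 2880/697 6960/697 4 -7 E
2 12/5 12 -48/5 72/5 5 -7 N
3 24/13 120/49 -384/637 2736/637 5 -6 W
4 15/4 3/2 9/4 21/4 4 -6 S
5 120/17 120/41 2880/697 6960/697 4 -7 E
6 12/5 12 -48/5 72/5 5 -7 N
7 24/13 120/49 -384/637 2736/637 5 -6 W
final 4 -6 S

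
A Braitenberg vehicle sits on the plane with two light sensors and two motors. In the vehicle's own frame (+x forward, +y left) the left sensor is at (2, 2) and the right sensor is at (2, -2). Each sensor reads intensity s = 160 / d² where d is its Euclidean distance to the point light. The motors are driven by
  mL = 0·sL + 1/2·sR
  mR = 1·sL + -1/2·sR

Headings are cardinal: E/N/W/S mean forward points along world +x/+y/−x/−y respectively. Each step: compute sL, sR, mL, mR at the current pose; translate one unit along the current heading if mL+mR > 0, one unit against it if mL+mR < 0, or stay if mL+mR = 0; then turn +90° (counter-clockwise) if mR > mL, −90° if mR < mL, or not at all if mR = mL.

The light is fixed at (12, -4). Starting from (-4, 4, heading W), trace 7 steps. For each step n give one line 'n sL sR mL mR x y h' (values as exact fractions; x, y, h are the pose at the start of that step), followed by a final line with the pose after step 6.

0 4/9 20/53 10/53 122/477 -4 4 W
1 160/261 160/397 80/397 42640/103617 -5 4 S
2 80/153 16/25 8/25 776/3825 -5 3 E
3 160/221 160/349 80/349 38160/77129 -4 3 S
4 8/13 40/53 20/53 164/689 -4 2 E
5 32/37 32/61 16/61 1360/2257 -3 2 S
6 80/109 80/89 40/89 2760/9701 -3 1 E
final -2 1 S

n=0: pose=(-4,4,W); sL=4/9, sR=20/53; mL=10/53, mR=122/477; mL+mR=4/9 → advance +1; mR−mL=32/477 → turn +1·90°
n=1: pose=(-5,4,S); sL=160/261, sR=160/397; mL=80/397, mR=42640/103617; mL+mR=160/261 → advance +1; mR−mL=21760/103617 → turn +1·90°
n=2: pose=(-5,3,E); sL=80/153, sR=16/25; mL=8/25, mR=776/3825; mL+mR=80/153 → advance +1; mR−mL=-448/3825 → turn -1·90°
n=3: pose=(-4,3,S); sL=160/221, sR=160/349; mL=80/349, mR=38160/77129; mL+mR=160/221 → advance +1; mR−mL=20480/77129 → turn +1·90°
n=4: pose=(-4,2,E); sL=8/13, sR=40/53; mL=20/53, mR=164/689; mL+mR=8/13 → advance +1; mR−mL=-96/689 → turn -1·90°
n=5: pose=(-3,2,S); sL=32/37, sR=32/61; mL=16/61, mR=1360/2257; mL+mR=32/37 → advance +1; mR−mL=768/2257 → turn +1·90°
n=6: pose=(-3,1,E); sL=80/109, sR=80/89; mL=40/89, mR=2760/9701; mL+mR=80/109 → advance +1; mR−mL=-1600/9701 → turn -1·90°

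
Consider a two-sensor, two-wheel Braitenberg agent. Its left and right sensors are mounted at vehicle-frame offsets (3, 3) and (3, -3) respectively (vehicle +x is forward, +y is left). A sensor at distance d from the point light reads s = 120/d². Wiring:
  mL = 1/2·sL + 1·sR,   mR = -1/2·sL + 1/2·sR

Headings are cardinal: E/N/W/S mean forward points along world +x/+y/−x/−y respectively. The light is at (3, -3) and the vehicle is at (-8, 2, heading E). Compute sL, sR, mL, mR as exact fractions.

15/16 30/17 1215/544 225/544

left sensor world pos  = (-5, 5); dL² = 128
right sensor world pos = (-5, -1); dR² = 68
sL = 120/128 = 15/16
sR = 120/68 = 30/17
mL = 1/2·sL + 1·sR = 1215/544
mR = -1/2·sL + 1/2·sR = 225/544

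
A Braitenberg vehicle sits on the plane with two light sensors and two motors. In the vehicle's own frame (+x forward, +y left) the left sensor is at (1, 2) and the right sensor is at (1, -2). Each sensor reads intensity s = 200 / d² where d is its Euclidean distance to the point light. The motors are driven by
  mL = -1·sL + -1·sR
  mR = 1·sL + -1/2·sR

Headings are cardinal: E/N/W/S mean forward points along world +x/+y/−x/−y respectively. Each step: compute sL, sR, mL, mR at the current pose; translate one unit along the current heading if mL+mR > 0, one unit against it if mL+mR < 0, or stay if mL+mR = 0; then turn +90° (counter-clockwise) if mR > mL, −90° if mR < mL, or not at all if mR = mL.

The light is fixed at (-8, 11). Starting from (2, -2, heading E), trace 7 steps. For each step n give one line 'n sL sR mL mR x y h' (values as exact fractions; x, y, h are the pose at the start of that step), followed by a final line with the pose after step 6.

0 100/121 100/173 -29400/20933 11250/20933 2 -2 E
1 200/193 40/53 -18320/10229 6740/10229 1 -2 N
2 5/8 25/26 -165/104 15/104 1 -3 W
3 200/369 200/289 -131600/106641 20900/106641 2 -3 S
4 100/121 100/173 -29400/20933 11250/20933 2 -2 E
5 200/193 40/53 -18320/10229 6740/10229 1 -2 N
6 5/8 25/26 -165/104 15/104 1 -3 W
final 2 -3 S

n=0: pose=(2,-2,E); sL=100/121, sR=100/173; mL=-29400/20933, mR=11250/20933; mL+mR=-150/173 → advance -1; mR−mL=40650/20933 → turn +1·90°
n=1: pose=(1,-2,N); sL=200/193, sR=40/53; mL=-18320/10229, mR=6740/10229; mL+mR=-60/53 → advance -1; mR−mL=25060/10229 → turn +1·90°
n=2: pose=(1,-3,W); sL=5/8, sR=25/26; mL=-165/104, mR=15/104; mL+mR=-75/52 → advance -1; mR−mL=45/26 → turn +1·90°
n=3: pose=(2,-3,S); sL=200/369, sR=200/289; mL=-131600/106641, mR=20900/106641; mL+mR=-300/289 → advance -1; mR−mL=152500/106641 → turn +1·90°
n=4: pose=(2,-2,E); sL=100/121, sR=100/173; mL=-29400/20933, mR=11250/20933; mL+mR=-150/173 → advance -1; mR−mL=40650/20933 → turn +1·90°
n=5: pose=(1,-2,N); sL=200/193, sR=40/53; mL=-18320/10229, mR=6740/10229; mL+mR=-60/53 → advance -1; mR−mL=25060/10229 → turn +1·90°
n=6: pose=(1,-3,W); sL=5/8, sR=25/26; mL=-165/104, mR=15/104; mL+mR=-75/52 → advance -1; mR−mL=45/26 → turn +1·90°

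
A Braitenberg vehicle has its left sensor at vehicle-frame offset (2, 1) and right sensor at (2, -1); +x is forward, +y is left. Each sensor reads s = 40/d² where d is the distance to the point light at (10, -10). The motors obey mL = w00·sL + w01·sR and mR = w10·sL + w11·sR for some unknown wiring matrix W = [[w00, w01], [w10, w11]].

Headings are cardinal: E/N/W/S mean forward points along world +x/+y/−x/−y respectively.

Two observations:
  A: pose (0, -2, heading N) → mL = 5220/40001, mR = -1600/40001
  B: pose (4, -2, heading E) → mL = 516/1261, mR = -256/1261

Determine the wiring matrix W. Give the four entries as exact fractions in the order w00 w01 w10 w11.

obs A: pose=(0,-2,N) → sL=40/221, sR=40/181, mL=5220/40001, mR=-1600/40001
obs B: pose=(4,-2,E) → sL=40/97, sR=8/13, mL=516/1261, mR=-256/1261
sensor matrix S = [[40/221, 40/181], [40/97, 8/13]]; det S = 1021440/50441261
solve [mL_A; mL_B] = S·[w00; w01] and [mR_A; mR_B] = S·[w10; w11]:
  w00 = -1/2, w01 = 1, w10 = 1, w11 = -1

-1/2 1 1 -1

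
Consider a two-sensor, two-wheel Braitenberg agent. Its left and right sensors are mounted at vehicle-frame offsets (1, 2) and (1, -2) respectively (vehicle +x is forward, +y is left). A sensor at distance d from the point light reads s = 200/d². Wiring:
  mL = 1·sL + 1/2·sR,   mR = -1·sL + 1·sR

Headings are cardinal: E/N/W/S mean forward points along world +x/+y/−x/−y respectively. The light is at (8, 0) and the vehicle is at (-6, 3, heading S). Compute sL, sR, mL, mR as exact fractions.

50/37 10/13 835/481 -280/481

left sensor world pos  = (-4, 2); dL² = 148
right sensor world pos = (-8, 2); dR² = 260
sL = 200/148 = 50/37
sR = 200/260 = 10/13
mL = 1·sL + 1/2·sR = 835/481
mR = -1·sL + 1·sR = -280/481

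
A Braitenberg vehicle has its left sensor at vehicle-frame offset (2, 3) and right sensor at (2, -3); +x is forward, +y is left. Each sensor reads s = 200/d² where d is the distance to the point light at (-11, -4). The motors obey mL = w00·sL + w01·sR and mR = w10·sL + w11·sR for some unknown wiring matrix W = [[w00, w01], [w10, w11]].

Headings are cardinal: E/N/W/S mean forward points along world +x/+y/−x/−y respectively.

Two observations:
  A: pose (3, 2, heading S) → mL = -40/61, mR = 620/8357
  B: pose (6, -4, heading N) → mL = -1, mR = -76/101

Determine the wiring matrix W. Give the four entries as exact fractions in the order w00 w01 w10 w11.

obs A: pose=(3,2,S) → sL=40/61, sR=200/137, mL=-40/61, mR=620/8357
obs B: pose=(6,-4,N) → sL=1, sR=50/101, mL=-1, mR=-76/101
sensor matrix S = [[40/61, 200/137], [1, 50/101]]; det S = -958200/844057
solve [mL_A; mL_B] = S·[w00; w01] and [mR_A; mR_B] = S·[w10; w11]:
  w00 = -1, w01 = 0, w10 = -1, w11 = 1/2

-1 0 -1 1/2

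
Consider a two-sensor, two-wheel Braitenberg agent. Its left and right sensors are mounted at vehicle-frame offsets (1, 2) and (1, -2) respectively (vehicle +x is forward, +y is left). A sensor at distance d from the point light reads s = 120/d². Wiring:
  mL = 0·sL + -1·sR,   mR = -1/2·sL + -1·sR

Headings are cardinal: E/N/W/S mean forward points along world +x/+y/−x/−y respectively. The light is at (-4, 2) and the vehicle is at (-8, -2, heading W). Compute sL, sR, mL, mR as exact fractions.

left sensor world pos  = (-9, -4); dL² = 61
right sensor world pos = (-9, 0); dR² = 29
sL = 120/61 = 120/61
sR = 120/29 = 120/29
mL = 0·sL + -1·sR = -120/29
mR = -1/2·sL + -1·sR = -9060/1769

120/61 120/29 -120/29 -9060/1769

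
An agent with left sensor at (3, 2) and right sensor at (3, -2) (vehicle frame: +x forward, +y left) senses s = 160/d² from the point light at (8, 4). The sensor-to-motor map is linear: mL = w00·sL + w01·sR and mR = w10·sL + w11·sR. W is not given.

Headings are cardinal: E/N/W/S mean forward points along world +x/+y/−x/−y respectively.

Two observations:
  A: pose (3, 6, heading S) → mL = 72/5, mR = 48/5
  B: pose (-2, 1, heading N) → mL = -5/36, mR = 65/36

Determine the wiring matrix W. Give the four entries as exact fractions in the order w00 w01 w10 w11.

obs A: pose=(3,6,S) → sL=16, sR=16/5, mL=72/5, mR=48/5
obs B: pose=(-2,1,N) → sL=10/9, sR=5/2, mL=-5/36, mR=65/36
sensor matrix S = [[16, 16/5], [10/9, 5/2]]; det S = 328/9
solve [mL_A; mL_B] = S·[w00; w01] and [mR_A; mR_B] = S·[w10; w11]:
  w00 = 1, w01 = -1/2, w10 = 1/2, w11 = 1/2

1 -1/2 1/2 1/2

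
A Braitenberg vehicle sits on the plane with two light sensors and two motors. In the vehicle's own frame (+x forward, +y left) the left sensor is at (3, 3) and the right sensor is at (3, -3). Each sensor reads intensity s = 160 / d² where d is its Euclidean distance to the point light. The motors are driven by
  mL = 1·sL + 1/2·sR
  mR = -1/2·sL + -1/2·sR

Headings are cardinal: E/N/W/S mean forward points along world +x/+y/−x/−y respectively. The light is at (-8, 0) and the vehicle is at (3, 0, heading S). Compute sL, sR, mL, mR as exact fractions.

left sensor world pos  = (6, -3); dL² = 205
right sensor world pos = (0, -3); dR² = 73
sL = 160/205 = 32/41
sR = 160/73 = 160/73
mL = 1·sL + 1/2·sR = 5616/2993
mR = -1/2·sL + -1/2·sR = -4448/2993

32/41 160/73 5616/2993 -4448/2993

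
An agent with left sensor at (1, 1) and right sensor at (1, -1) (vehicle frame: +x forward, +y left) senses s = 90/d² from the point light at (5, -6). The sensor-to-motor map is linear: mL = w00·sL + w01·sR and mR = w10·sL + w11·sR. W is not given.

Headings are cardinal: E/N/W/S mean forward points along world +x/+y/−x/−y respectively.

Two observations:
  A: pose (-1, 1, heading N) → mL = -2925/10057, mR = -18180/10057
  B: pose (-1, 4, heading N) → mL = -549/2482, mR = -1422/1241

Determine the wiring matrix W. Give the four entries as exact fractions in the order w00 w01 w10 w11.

-1 1/2 -1 -1

obs A: pose=(-1,1,N) → sL=90/113, sR=90/89, mL=-2925/10057, mR=-18180/10057
obs B: pose=(-1,4,N) → sL=9/17, sR=45/73, mL=-549/2482, mR=-1422/1241
sensor matrix S = [[90/113, 90/89], [9/17, 45/73]]; det S = -554040/12480737
solve [mL_A; mL_B] = S·[w00; w01] and [mR_A; mR_B] = S·[w10; w11]:
  w00 = -1, w01 = 1/2, w10 = -1, w11 = -1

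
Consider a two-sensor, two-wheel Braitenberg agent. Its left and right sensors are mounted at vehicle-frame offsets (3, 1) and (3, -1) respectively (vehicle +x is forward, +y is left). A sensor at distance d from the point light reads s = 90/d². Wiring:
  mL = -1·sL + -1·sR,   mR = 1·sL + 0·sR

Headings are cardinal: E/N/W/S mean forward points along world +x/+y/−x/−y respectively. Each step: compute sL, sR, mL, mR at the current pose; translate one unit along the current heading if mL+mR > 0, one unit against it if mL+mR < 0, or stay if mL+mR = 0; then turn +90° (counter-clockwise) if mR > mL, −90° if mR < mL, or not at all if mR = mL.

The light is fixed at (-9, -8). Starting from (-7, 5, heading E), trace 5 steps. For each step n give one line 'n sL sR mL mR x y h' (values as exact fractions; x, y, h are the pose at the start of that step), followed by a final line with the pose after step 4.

0 90/221 90/169 -2700/2873 90/221 -7 5 E
1 45/128 9/26 -1161/1664 45/128 -8 5 N
2 18/25 90/173 -5364/4325 18/25 -8 4 W
3 1 45/41 -86/41 1 -7 4 S
4 90/221 90/169 -2700/2873 90/221 -7 5 E
final -8 5 N

n=0: pose=(-7,5,E); sL=90/221, sR=90/169; mL=-2700/2873, mR=90/221; mL+mR=-90/169 → advance -1; mR−mL=3870/2873 → turn +1·90°
n=1: pose=(-8,5,N); sL=45/128, sR=9/26; mL=-1161/1664, mR=45/128; mL+mR=-9/26 → advance -1; mR−mL=873/832 → turn +1·90°
n=2: pose=(-8,4,W); sL=18/25, sR=90/173; mL=-5364/4325, mR=18/25; mL+mR=-90/173 → advance -1; mR−mL=8478/4325 → turn +1·90°
n=3: pose=(-7,4,S); sL=1, sR=45/41; mL=-86/41, mR=1; mL+mR=-45/41 → advance -1; mR−mL=127/41 → turn +1·90°
n=4: pose=(-7,5,E); sL=90/221, sR=90/169; mL=-2700/2873, mR=90/221; mL+mR=-90/169 → advance -1; mR−mL=3870/2873 → turn +1·90°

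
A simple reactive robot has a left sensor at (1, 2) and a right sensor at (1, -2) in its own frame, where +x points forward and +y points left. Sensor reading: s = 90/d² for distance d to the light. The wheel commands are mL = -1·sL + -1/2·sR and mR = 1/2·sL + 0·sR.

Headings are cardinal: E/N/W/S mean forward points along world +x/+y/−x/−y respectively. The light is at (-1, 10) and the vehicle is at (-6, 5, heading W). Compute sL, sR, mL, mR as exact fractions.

18/17 2 -35/17 9/17

left sensor world pos  = (-7, 3); dL² = 85
right sensor world pos = (-7, 7); dR² = 45
sL = 90/85 = 18/17
sR = 90/45 = 2
mL = -1·sL + -1/2·sR = -35/17
mR = 1/2·sL + 0·sR = 9/17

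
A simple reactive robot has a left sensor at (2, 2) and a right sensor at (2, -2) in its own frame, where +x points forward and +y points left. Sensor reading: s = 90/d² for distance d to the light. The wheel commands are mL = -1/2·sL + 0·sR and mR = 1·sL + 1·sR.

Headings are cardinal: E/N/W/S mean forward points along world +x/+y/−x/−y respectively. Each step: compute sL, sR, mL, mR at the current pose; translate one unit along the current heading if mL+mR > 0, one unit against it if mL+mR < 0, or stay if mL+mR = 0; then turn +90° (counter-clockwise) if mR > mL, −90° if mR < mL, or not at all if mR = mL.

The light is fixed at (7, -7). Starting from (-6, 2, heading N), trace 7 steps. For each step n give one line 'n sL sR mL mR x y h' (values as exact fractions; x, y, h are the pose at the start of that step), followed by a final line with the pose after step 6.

n=0: pose=(-6,2,N); sL=45/173, sR=45/121; mL=-45/346, mR=13230/20933; mL+mR=21015/41866 → advance +1; mR−mL=31905/41866 → turn +1·90°
n=1: pose=(-6,3,W); sL=90/289, sR=10/41; mL=-45/289, mR=6580/11849; mL+mR=4735/11849 → advance +1; mR−mL=8425/11849 → turn +1·90°
n=2: pose=(-7,3,S); sL=45/104, sR=9/32; mL=-45/208, mR=297/416; mL+mR=207/416 → advance +1; mR−mL=387/416 → turn +1·90°
n=3: pose=(-7,2,E); sL=18/53, sR=90/193; mL=-9/53, mR=8244/10229; mL+mR=6507/10229 → advance +1; mR−mL=9981/10229 → turn +1·90°
n=4: pose=(-6,2,N); sL=45/173, sR=45/121; mL=-45/346, mR=13230/20933; mL+mR=21015/41866 → advance +1; mR−mL=31905/41866 → turn +1·90°
n=5: pose=(-6,3,W); sL=90/289, sR=10/41; mL=-45/289, mR=6580/11849; mL+mR=4735/11849 → advance +1; mR−mL=8425/11849 → turn +1·90°
n=6: pose=(-7,3,S); sL=45/104, sR=9/32; mL=-45/208, mR=297/416; mL+mR=207/416 → advance +1; mR−mL=387/416 → turn +1·90°

0 45/173 45/121 -45/346 13230/20933 -6 2 N
1 90/289 10/41 -45/289 6580/11849 -6 3 W
2 45/104 9/32 -45/208 297/416 -7 3 S
3 18/53 90/193 -9/53 8244/10229 -7 2 E
4 45/173 45/121 -45/346 13230/20933 -6 2 N
5 90/289 10/41 -45/289 6580/11849 -6 3 W
6 45/104 9/32 -45/208 297/416 -7 3 S
final -7 2 E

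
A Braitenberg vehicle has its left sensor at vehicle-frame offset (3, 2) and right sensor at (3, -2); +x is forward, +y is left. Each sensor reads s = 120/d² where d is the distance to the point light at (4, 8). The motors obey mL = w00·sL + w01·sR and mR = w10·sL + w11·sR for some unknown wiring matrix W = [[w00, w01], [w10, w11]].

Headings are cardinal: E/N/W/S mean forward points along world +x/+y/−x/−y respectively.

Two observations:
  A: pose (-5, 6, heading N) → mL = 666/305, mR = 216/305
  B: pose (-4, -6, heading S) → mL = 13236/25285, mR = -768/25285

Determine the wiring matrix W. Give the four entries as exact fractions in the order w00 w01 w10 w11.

obs A: pose=(-5,6,N) → sL=60/61, sR=12/5, mL=666/305, mR=216/305
obs B: pose=(-4,-6,S) → sL=24/65, sR=120/389, mL=13236/25285, mR=-768/25285
sensor matrix S = [[60/61, 12/5], [24/65, 120/389]]; det S = -4493952/7711925
solve [mL_A; mL_B] = S·[w00; w01] and [mR_A; mR_B] = S·[w10; w11]:
  w00 = 1, w01 = 1/2, w10 = -1/2, w11 = 1/2

1 1/2 -1/2 1/2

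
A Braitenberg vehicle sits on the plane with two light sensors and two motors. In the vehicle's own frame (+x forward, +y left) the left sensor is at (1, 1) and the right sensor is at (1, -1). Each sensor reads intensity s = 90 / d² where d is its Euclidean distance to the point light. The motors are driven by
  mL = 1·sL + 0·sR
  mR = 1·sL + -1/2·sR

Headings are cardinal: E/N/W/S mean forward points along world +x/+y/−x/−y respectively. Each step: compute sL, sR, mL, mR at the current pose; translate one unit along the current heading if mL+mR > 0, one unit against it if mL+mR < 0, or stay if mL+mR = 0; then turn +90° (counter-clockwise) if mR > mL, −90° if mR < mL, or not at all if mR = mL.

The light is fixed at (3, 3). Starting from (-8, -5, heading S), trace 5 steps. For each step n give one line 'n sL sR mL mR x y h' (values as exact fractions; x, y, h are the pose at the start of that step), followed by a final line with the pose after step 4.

n=0: pose=(-8,-5,S); sL=90/181, sR=2/5; mL=90/181, mR=269/905; mL+mR=719/905 → advance +1; mR−mL=-1/5 → turn -1·90°
n=1: pose=(-8,-6,W); sL=45/122, sR=45/104; mL=45/122, mR=1935/12688; mL+mR=6615/12688 → advance +1; mR−mL=-45/208 → turn -1·90°
n=2: pose=(-9,-6,N); sL=90/233, sR=18/37; mL=90/233, mR=1233/8621; mL+mR=4563/8621 → advance +1; mR−mL=-9/37 → turn -1·90°
n=3: pose=(-9,-5,E); sL=9/17, sR=45/101; mL=9/17, mR=1053/3434; mL+mR=2871/3434 → advance +1; mR−mL=-45/202 → turn -1·90°
n=4: pose=(-8,-5,S); sL=90/181, sR=2/5; mL=90/181, mR=269/905; mL+mR=719/905 → advance +1; mR−mL=-1/5 → turn -1·90°

0 90/181 2/5 90/181 269/905 -8 -5 S
1 45/122 45/104 45/122 1935/12688 -8 -6 W
2 90/233 18/37 90/233 1233/8621 -9 -6 N
3 9/17 45/101 9/17 1053/3434 -9 -5 E
4 90/181 2/5 90/181 269/905 -8 -5 S
final -8 -6 W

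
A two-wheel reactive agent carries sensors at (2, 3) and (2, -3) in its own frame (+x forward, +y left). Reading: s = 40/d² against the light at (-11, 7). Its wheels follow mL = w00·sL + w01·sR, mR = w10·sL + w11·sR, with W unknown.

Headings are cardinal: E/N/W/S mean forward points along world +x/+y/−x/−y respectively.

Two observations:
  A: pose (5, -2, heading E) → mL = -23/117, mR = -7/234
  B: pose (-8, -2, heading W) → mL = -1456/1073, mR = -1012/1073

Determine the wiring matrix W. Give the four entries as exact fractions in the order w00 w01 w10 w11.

obs A: pose=(5,-2,E) → sL=1/9, sR=10/117, mL=-23/117, mR=-7/234
obs B: pose=(-8,-2,W) → sL=8/29, sR=40/37, mL=-1456/1073, mR=-1012/1073
sensor matrix S = [[1/9, 10/117], [8/29, 40/37]]; det S = 4040/41847
solve [mL_A; mL_B] = S·[w00; w01] and [mR_A; mR_B] = S·[w10; w11]:
  w00 = -1, w01 = -1, w10 = 1/2, w11 = -1

-1 -1 1/2 -1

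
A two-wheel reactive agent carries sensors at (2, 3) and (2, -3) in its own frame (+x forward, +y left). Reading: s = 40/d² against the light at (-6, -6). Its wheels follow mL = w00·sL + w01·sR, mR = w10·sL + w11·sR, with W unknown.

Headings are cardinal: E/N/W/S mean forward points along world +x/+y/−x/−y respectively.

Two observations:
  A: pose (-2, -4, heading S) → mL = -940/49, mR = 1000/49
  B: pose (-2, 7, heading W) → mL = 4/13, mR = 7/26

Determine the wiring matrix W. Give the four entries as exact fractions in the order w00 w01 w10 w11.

obs A: pose=(-2,-4,S) → sL=40/49, sR=40, mL=-940/49, mR=1000/49
obs B: pose=(-2,7,W) → sL=5/13, sR=2/13, mL=4/13, mR=7/26
sensor matrix S = [[40/49, 40], [5/13, 2/13]]; det S = -9720/637
solve [mL_A; mL_B] = S·[w00; w01] and [mR_A; mR_B] = S·[w10; w11]:
  w00 = 1, w01 = -1/2, w10 = 1/2, w11 = 1/2

1 -1/2 1/2 1/2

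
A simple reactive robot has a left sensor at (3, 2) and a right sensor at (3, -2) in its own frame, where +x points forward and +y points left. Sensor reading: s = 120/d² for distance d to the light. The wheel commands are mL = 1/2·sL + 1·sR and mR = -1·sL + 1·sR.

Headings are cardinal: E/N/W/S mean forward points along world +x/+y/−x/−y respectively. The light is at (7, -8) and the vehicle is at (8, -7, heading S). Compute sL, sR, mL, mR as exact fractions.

left sensor world pos  = (10, -10); dL² = 13
right sensor world pos = (6, -10); dR² = 5
sL = 120/13 = 120/13
sR = 120/5 = 24
mL = 1/2·sL + 1·sR = 372/13
mR = -1·sL + 1·sR = 192/13

120/13 24 372/13 192/13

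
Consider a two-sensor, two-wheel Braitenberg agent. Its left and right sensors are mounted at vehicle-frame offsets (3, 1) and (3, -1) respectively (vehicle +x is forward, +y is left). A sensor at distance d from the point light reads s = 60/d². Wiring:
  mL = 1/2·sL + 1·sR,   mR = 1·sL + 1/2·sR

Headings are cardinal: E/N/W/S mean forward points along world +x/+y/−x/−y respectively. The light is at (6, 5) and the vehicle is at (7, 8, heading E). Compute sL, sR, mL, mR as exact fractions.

left sensor world pos  = (10, 9); dL² = 32
right sensor world pos = (10, 7); dR² = 20
sL = 60/32 = 15/8
sR = 60/20 = 3
mL = 1/2·sL + 1·sR = 63/16
mR = 1·sL + 1/2·sR = 27/8

15/8 3 63/16 27/8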